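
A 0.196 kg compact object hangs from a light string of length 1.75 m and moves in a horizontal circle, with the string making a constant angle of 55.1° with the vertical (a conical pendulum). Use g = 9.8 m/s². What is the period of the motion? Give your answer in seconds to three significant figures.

2.01 s

r = L sinθ = 1.435 m. From T sinθ = mω²r and T cosθ = mg: tanθ = ω²r/g, so ω² = g tanθ / r = g/(L cosθ).
ω = √(g/(L cosθ)) = √(9.8/(1.75 × 0.5721)) = √9.788 = 3.129 rad/s.
Period = 2π/ω = 2.008 s.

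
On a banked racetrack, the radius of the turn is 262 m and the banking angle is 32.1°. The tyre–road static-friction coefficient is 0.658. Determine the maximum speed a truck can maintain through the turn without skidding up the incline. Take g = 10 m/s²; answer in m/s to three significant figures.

At the maximum speed, friction acts down the slope at its limiting value f = μN. Radially (horizontal, toward centre): N sinθ + μN cosθ = mv²/r. Vertically: N cosθ − μN sinθ = mg.
Dividing: v² = r g (sinθ + μcosθ)/(cosθ − μsinθ).
sinθ + μcosθ = 0.5314 + 0.658×0.8471 = 1.089; cosθ − μsinθ = 0.8471 − 0.658×0.5314 = 0.4975.
v² = 262 × 10.0 × 1.089/0.4975 = 5734 m²/s², so v = 75.73 m/s.

75.7 m/s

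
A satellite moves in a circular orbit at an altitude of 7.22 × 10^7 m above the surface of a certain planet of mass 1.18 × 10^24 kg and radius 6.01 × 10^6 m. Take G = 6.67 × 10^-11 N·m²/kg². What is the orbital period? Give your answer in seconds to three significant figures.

r = R + h = 6.01 × 10^6 + 7.22 × 10^7 = 7.821 × 10^7 m. Gravity provides the centripetal force: G M m / r² = m v² / r ⇒ v = √(GM/r) = 1003 m/s.
T = 2πr/v = 2π × 7.821 × 10^7 / 1003 = 489900 s.

490000 s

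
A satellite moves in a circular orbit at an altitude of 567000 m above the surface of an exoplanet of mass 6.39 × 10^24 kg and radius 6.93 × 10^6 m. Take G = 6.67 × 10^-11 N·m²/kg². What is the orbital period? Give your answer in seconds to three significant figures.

r = R + h = 6.93 × 10^6 + 567000 = 7.497 × 10^6 m. Gravity provides the centripetal force: G M m / r² = m v² / r ⇒ v = √(GM/r) = 7540 m/s.
T = 2πr/v = 2π × 7.497 × 10^6 / 7540 = 6247 s.

6250 s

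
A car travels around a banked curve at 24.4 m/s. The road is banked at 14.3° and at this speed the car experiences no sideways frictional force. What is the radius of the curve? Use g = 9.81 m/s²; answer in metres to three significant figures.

238 m

Frictionless banking: tanθ = v²/(rg), so r = v²/(g tanθ).
r = (24.4)²/(9.81 × tan 14.3°) = 595.4/(9.81 × 0.2549) = 595.4/2.501 = 238.1 m.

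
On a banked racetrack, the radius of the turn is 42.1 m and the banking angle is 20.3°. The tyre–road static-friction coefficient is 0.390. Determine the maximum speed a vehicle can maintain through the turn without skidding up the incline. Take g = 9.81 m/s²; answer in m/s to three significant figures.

19.2 m/s

At the maximum speed, friction acts down the slope at its limiting value f = μN. Radially (horizontal, toward centre): N sinθ + μN cosθ = mv²/r. Vertically: N cosθ − μN sinθ = mg.
Dividing: v² = r g (sinθ + μcosθ)/(cosθ − μsinθ).
sinθ + μcosθ = 0.3469 + 0.390×0.9379 = 0.7127; cosθ − μsinθ = 0.9379 − 0.390×0.3469 = 0.8026.
v² = 42.1 × 9.81 × 0.7127/0.8026 = 366.8 m²/s², so v = 19.15 m/s.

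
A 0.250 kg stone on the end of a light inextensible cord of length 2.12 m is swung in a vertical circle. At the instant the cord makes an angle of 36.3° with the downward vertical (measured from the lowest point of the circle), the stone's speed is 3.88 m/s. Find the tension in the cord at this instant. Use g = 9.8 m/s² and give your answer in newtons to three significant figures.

Take the radial direction toward the centre of the circle as positive. The component of the weight along the string toward the centre is −mg cos φ (φ measured from the bottom), so Newton's second law along the string gives T − mg cos φ = m v²/r.
cos 36.3° = 0.8059, so T = m(v²/r + g cos φ) = 0.250 × ((3.88)²/2.12 + 9.8 × 0.8059) = 0.250 × (7.101 + (7.898)) = 0.250 × 15.00 = 3.750 N.

3.75 N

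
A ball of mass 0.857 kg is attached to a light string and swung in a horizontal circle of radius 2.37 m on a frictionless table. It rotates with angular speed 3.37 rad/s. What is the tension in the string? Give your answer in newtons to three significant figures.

23.1 N

v = ωr = 3.37 × 2.37 = 7.987 m/s.
The tension is the only horizontal force, so it supplies the full centripetal force: T = m v²/r = 0.857 × (7.987)²/2.37 = 0.857 × 63.79/2.37 = 23.07 N.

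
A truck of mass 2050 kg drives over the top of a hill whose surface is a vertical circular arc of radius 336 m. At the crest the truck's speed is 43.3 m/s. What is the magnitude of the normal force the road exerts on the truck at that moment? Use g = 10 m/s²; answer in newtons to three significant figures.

9060 N

At the crest the centripetal acceleration points downward (toward the centre of the arc), so mg − N = mv²/r.
N = m(g − v²/r) = 2050 × (10.0 − (43.3)²/336) = 2050 × (10.0 − 5.580) = 2050 × 4.420 = 9061 N.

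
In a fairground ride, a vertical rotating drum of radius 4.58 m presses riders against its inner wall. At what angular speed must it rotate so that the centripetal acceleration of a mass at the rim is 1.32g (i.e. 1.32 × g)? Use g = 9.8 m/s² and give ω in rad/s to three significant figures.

1.68 rad/s

Centripetal acceleration a_c = ω²r. Setting ω²r = 1.32g:
ω = √(1.32g / r) = √(1.32 × 9.8 / 4.58) = √2.824 = 1.681 rad/s.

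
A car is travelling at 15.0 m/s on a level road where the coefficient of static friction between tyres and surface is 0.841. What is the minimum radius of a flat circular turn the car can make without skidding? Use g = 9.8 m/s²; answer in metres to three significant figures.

At the limit, μ_s m g = m v²/r, so r_min = v²/(μ_s g) = (15.0)²/(0.841 × 9.8) = 225.0/8.242 = 27.30 m.

27.3 m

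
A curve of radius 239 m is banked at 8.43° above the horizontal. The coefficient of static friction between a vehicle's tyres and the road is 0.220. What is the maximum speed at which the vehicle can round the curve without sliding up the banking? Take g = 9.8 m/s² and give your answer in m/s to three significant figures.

At the maximum speed, friction acts down the slope at its limiting value f = μN. Radially (horizontal, toward centre): N sinθ + μN cosθ = mv²/r. Vertically: N cosθ − μN sinθ = mg.
Dividing: v² = r g (sinθ + μcosθ)/(cosθ − μsinθ).
sinθ + μcosθ = 0.1466 + 0.220×0.9892 = 0.3642; cosθ − μsinθ = 0.9892 − 0.220×0.1466 = 0.9569.
v² = 239 × 9.8 × 0.3642/0.9569 = 891.5 m²/s², so v = 29.86 m/s.

29.9 m/s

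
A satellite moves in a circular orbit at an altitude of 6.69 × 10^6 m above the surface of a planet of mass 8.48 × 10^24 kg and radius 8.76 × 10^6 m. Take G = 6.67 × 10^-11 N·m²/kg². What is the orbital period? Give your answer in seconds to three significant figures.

16000 s

r = R + h = 8.76 × 10^6 + 6.69 × 10^6 = 1.545 × 10^7 m. Gravity provides the centripetal force: G M m / r² = m v² / r ⇒ v = √(GM/r) = 6051 m/s.
T = 2πr/v = 2π × 1.545 × 10^7 / 6051 = 16040 s.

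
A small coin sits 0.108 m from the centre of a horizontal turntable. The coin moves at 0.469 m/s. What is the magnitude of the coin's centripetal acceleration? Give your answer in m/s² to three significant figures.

2.04 m/s²

a_c = v²/r = (0.4690)²/0.108 = 0.2200/0.108 = 2.037 m/s².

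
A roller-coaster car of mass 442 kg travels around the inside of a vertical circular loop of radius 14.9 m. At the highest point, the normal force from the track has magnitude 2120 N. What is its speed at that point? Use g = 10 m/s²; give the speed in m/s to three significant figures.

At the top, N + mg = mv²/r, so v = √(r(N/m + g)) = √(14.9 × (2120/442 + 10.0)) = √(14.9 × 14.80) = √220.5 = 14.85 m/s.

14.8 m/s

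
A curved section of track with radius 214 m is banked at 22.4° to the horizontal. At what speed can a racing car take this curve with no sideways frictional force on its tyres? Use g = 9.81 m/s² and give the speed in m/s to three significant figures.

On a frictionless banked curve, N sinθ = mv²/r and N cosθ = mg, so tanθ = v²/(rg).
v = √(r g tanθ) = √(214 × 9.81 × tan 22.4°) = √(214 × 9.81 × 0.4122) = √865.3 = 29.42 m/s.

29.4 m/s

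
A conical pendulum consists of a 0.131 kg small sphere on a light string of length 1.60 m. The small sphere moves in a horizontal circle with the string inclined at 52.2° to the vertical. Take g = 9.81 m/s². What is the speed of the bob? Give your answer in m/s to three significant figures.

The radius of the circle is r = L sinθ = 1.60 × sin 52.2° = 1.264 m.
Horizontally T sinθ = mv²/r and vertically T cosθ = mg, so tanθ = v²/(rg).
v = √(r g tanθ) = √(1.264 × 9.81 × 1.289) = √15.99 = 3.999 m/s.

4.00 m/s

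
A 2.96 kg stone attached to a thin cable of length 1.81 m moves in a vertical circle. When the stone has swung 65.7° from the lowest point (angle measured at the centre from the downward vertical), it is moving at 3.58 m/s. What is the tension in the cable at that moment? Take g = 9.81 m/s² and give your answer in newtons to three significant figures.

Take the radial direction toward the centre of the circle as positive. The component of the weight along the string toward the centre is −mg cos φ (φ measured from the bottom), so Newton's second law along the string gives T − mg cos φ = m v²/r.
cos 65.7° = 0.4115, so T = m(v²/r + g cos φ) = 2.96 × ((3.58)²/1.81 + 9.81 × 0.4115) = 2.96 × (7.081 + (4.037)) = 2.96 × 11.12 = 32.91 N.

32.9 N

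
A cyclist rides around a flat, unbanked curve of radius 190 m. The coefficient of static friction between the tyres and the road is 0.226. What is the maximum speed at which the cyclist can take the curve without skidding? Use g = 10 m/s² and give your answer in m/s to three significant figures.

Friction provides the centripetal force on a flat curve. At maximum speed it is at its limiting value: μ_s m g = m v²/r.
Mass cancels: v_max = √(μ_s g r) = √(0.226 × 10.0 × 190) = √429.4 = 20.72 m/s.

20.7 m/s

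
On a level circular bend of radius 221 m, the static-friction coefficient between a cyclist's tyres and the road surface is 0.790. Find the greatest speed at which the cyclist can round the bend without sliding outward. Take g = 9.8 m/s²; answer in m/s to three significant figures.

41.4 m/s

The only inward force on a level bend is static friction, so at the limit f_s = μ_s N = μ_s m g = m v²/r.
Mass cancels: v_max = √(μ_s g r) = √(0.790 × 9.8 × 221) = √1711 = 41.36 m/s.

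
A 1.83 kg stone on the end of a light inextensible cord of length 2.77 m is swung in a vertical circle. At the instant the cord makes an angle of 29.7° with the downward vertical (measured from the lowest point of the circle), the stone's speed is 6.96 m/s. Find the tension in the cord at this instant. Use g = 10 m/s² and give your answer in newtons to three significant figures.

Take the radial direction toward the centre of the circle as positive. The component of the weight along the string toward the centre is −mg cos φ (φ measured from the bottom), so Newton's second law along the string gives T − mg cos φ = m v²/r.
cos 29.7° = 0.8686, so T = m(v²/r + g cos φ) = 1.83 × ((6.96)²/2.77 + 10.0 × 0.8686) = 1.83 × (17.49 + (8.686)) = 1.83 × 26.17 = 47.90 N.

47.9 N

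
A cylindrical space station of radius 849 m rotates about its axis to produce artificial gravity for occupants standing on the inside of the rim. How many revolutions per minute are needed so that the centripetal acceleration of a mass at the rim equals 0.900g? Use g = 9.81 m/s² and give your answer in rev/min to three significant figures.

Require ω²r = 0.900g, so ω = √(0.900 × 9.81/849) = 0.1020 rad/s.
In rev/min: ω × 60/(2π) = 0.1020 × 60/(2π) = 0.9738 rev/min.

0.974 rev/min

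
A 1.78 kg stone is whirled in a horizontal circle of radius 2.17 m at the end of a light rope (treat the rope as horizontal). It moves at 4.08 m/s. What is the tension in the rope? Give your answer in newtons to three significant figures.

The tension is the only horizontal force, so it supplies the full centripetal force: T = m v²/r = 1.78 × (4.080)²/2.17 = 1.78 × 16.65/2.17 = 13.65 N.

13.7 N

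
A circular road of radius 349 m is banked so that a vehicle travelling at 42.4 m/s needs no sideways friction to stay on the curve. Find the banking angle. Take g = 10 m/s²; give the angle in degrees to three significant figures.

27.3°

For a frictionless banked turn: horizontally N sinθ = mv²/r and vertically N cosθ = mg.
Dividing: tanθ = v²/(r g) = (42.4)²/(349 × 10.0) = 1798/3490 = 0.5151.
θ = arctan(0.5151) = 27.25°.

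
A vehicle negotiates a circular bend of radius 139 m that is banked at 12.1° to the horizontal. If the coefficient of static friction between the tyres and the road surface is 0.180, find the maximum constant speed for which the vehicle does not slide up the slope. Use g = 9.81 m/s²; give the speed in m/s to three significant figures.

23.7 m/s

At the maximum speed, friction acts down the slope at its limiting value f = μN. Radially (horizontal, toward centre): N sinθ + μN cosθ = mv²/r. Vertically: N cosθ − μN sinθ = mg.
Dividing: v² = r g (sinθ + μcosθ)/(cosθ − μsinθ).
sinθ + μcosθ = 0.2096 + 0.180×0.9778 = 0.3856; cosθ − μsinθ = 0.9778 − 0.180×0.2096 = 0.9401.
v² = 139 × 9.81 × 0.3856/0.9401 = 559.4 m²/s², so v = 23.65 m/s.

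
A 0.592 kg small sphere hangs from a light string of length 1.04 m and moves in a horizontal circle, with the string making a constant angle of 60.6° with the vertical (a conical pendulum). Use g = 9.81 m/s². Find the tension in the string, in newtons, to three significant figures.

Vertically the bob has no acceleration, so T cosθ = mg.
T = mg/cosθ = 0.592 × 9.81 / cos 60.6° = 5.808/0.4909 = 11.83 N.

11.8 N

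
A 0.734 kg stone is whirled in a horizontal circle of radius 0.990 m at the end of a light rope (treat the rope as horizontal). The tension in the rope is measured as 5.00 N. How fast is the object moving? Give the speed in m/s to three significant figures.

T = m v²/r ⇒ v = √(T r / m) = √(5.00 × 0.990 / 0.734) = √6.744 = 2.597 m/s.

2.60 m/s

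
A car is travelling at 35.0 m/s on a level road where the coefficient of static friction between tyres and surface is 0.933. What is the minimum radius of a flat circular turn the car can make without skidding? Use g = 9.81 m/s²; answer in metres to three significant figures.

At the limit, μ_s m g = m v²/r, so r_min = v²/(μ_s g) = (35.0)²/(0.933 × 9.81) = 1225/9.153 = 133.8 m.

134 m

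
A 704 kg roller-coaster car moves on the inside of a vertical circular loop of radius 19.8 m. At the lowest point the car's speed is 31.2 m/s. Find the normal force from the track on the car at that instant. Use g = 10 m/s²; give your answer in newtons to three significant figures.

41700 N

At the lowest point, N points up (toward the centre) and the weight mg points down (away from the centre), so the net inward force is N − mg = mv²/r.
N = m(v²/r + g) = 704 × ((31.2)²/19.8 + 10.0) = 704 × (49.16 + 10.0) = 704 × 59.16 = 41650 N.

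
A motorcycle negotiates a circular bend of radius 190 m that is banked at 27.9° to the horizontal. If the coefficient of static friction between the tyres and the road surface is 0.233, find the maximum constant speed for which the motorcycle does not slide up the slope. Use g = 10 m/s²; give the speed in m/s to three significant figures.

40.7 m/s

At the maximum speed, friction acts down the slope at its limiting value f = μN. Radially (horizontal, toward centre): N sinθ + μN cosθ = mv²/r. Vertically: N cosθ − μN sinθ = mg.
Dividing: v² = r g (sinθ + μcosθ)/(cosθ − μsinθ).
sinθ + μcosθ = 0.4679 + 0.233×0.8838 = 0.6738; cosθ − μsinθ = 0.8838 − 0.233×0.4679 = 0.7747.
v² = 190 × 10.0 × 0.6738/0.7747 = 1653 m²/s², so v = 40.65 m/s.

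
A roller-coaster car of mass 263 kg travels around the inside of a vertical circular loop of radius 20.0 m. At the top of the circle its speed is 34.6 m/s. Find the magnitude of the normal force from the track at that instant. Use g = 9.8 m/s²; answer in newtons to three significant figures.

At the top, both N and the weight mg point inward (toward the centre), so N + mg = mv²/r.
N = m(v²/r − g) = 263 × ((34.6)²/20.0 − 9.8) = 263 × (59.86 − 9.8) = 263 × 50.06 = 13170 N.

13200 N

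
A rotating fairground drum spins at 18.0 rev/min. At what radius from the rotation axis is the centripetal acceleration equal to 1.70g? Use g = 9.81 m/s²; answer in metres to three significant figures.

4.69 m

ω = 18.0 rev/min × 2π/60 = 1.885 rad/s.
a_c = ω²r = 1.70g ⇒ r = 1.70 × 9.81 / (1.885)² = 16.68/3.553 = 4.694 m.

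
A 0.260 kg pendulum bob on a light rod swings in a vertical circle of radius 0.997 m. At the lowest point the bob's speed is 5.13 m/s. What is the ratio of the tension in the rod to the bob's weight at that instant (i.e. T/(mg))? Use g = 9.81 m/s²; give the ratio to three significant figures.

At the bottom, T − mg = mv²/r, so T = m(v²/r + g) and T/(mg) = v²/(rg) + 1 = (5.13)²/(0.997 × 9.81) + 1 = 2.691 + 1 = 3.691.

3.69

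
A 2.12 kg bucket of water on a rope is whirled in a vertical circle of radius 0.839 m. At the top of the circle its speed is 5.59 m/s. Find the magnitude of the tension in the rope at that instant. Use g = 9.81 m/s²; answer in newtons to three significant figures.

58.2 N

At the top, both T and the weight mg point inward (toward the centre), so T + mg = mv²/r.
T = m(v²/r − g) = 2.12 × ((5.59)²/0.839 − 9.81) = 2.12 × (37.24 − 9.81) = 2.12 × 27.43 = 58.16 N.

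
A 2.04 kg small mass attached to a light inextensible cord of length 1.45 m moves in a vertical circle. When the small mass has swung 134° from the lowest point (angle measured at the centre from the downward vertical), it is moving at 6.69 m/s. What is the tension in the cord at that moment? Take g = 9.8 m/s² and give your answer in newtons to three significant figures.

49.1 N

Take the radial direction toward the centre of the circle as positive. The component of the weight along the string toward the centre is −mg cos φ (φ measured from the bottom), so Newton's second law along the string gives T − mg cos φ = m v²/r.
cos 134° = -0.6947, so T = m(v²/r + g cos φ) = 2.04 × ((6.69)²/1.45 + 9.8 × -0.6947) = 2.04 × (30.87 + (-6.808)) = 2.04 × 24.06 = 49.08 N.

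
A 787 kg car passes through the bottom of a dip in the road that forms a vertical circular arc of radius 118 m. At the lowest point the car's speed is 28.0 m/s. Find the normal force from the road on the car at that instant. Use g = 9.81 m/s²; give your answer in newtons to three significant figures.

At the lowest point, N points up (toward the centre) and the weight mg points down (away from the centre), so the net inward force is N − mg = mv²/r.
N = m(v²/r + g) = 787 × ((28.0)²/118 + 9.81) = 787 × (6.644 + 9.81) = 787 × 16.45 = 12950 N.

12900 N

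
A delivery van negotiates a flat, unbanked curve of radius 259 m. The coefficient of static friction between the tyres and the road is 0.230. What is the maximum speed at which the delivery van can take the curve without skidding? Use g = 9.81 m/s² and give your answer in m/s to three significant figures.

24.2 m/s

On a flat curve, static friction is the only horizontal force, so it must supply the full centripetal force: μ_s m g = m v²/r.
Mass cancels: v_max = √(μ_s g r) = √(0.230 × 9.81 × 259) = √584.4 = 24.17 m/s.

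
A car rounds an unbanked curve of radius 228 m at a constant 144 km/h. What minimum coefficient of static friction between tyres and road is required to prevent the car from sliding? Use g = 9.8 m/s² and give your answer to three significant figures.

0.716

v = 144/3.6 = 40.00 m/s.
Friction provides the centripetal force: μ_s m g = m v²/r, so μ_s = v²/(g r) = (40.00)²/(9.8 × 228) = 1600/2234 = 0.7161.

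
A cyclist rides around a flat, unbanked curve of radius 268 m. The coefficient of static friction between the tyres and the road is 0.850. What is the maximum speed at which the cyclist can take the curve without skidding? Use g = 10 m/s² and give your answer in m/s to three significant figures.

On a flat curve, static friction is the only horizontal force, so it must supply the full centripetal force: μ_s m g = m v²/r.
Mass cancels: v_max = √(μ_s g r) = √(0.850 × 10.0 × 268) = √2278 = 47.73 m/s.

47.7 m/s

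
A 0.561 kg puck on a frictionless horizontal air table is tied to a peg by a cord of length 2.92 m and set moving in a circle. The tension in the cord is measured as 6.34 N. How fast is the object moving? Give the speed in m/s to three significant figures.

5.74 m/s

T = m v²/r ⇒ v = √(T r / m) = √(6.34 × 2.92 / 0.561) = √33.00 = 5.745 m/s.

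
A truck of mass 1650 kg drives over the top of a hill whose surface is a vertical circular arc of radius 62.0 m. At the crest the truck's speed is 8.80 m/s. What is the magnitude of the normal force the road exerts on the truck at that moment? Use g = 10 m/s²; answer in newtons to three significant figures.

14400 N

At the crest the centripetal acceleration points downward (toward the centre of the arc), so mg − N = mv²/r.
N = m(g − v²/r) = 1650 × (10.0 − (8.80)²/62.0) = 1650 × (10.0 − 1.249) = 1650 × 8.751 = 14440 N.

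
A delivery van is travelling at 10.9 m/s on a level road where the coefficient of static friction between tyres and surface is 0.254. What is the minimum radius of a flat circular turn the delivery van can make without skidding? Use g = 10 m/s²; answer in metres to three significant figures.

46.8 m

At the limit, μ_s m g = m v²/r, so r_min = v²/(μ_s g) = (10.9)²/(0.254 × 10.0) = 118.8/2.540 = 46.78 m.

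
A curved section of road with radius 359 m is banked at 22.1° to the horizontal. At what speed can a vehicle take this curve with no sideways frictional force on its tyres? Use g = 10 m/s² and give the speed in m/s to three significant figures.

On a frictionless banked curve, N sinθ = mv²/r and N cosθ = mg, so tanθ = v²/(rg).
v = √(r g tanθ) = √(359 × 10.0 × tan 22.1°) = √(359 × 10.0 × 0.4061) = √1458 = 38.18 m/s.

38.2 m/s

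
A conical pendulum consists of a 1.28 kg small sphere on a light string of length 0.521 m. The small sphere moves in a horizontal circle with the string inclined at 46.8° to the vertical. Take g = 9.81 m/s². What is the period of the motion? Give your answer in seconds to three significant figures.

r = L sinθ = 0.3798 m. From T sinθ = mω²r and T cosθ = mg: tanθ = ω²r/g, so ω² = g tanθ / r = g/(L cosθ).
ω = √(g/(L cosθ)) = √(9.81/(0.521 × 0.6845)) = √27.51 = 5.245 rad/s.
Period = 2π/ω = 1.198 s.

1.20 s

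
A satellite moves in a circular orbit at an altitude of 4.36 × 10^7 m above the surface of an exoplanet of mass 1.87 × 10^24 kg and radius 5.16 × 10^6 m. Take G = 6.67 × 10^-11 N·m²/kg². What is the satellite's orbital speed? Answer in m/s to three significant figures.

1600 m/s

Orbital radius r = R + h = 5.16 × 10^6 + 4.36 × 10^7 = 4.876 × 10^7 m.
Gravity supplies the centripetal force: G M m / r² = m v² / r, so v = √(GM/r).
v = √(6.67 × 10^-11 × 1.87 × 10^24 / 4.876 × 10^7) = √(2.558 × 10^6) = 1599 m/s.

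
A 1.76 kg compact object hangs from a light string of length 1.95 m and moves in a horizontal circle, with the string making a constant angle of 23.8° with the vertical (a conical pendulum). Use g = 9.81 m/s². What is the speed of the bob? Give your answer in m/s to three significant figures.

1.85 m/s

The radius of the circle is r = L sinθ = 1.95 × sin 23.8° = 0.7869 m.
Horizontally T sinθ = mv²/r and vertically T cosθ = mg, so tanθ = v²/(rg).
v = √(r g tanθ) = √(0.7869 × 9.81 × 0.4411) = √3.405 = 1.845 m/s.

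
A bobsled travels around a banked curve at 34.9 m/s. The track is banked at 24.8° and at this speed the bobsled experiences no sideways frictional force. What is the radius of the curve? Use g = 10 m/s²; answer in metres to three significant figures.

Frictionless banking: tanθ = v²/(rg), so r = v²/(g tanθ).
r = (34.9)²/(10.0 × tan 24.8°) = 1218/(10.0 × 0.4621) = 1218/4.621 = 263.6 m.

264 m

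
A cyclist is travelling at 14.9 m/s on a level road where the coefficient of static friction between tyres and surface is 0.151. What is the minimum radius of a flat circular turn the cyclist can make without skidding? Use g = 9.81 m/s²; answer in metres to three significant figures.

150 m

At the limit, μ_s m g = m v²/r, so r_min = v²/(μ_s g) = (14.9)²/(0.151 × 9.81) = 222.0/1.481 = 149.9 m.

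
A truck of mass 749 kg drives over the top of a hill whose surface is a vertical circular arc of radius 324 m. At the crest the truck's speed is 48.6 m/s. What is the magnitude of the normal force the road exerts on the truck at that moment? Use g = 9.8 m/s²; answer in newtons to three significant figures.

At the crest the centripetal acceleration points downward (toward the centre of the arc), so mg − N = mv²/r.
N = m(g − v²/r) = 749 × (9.8 − (48.6)²/324) = 749 × (9.8 − 7.290) = 749 × 2.510 = 1880 N.

1880 N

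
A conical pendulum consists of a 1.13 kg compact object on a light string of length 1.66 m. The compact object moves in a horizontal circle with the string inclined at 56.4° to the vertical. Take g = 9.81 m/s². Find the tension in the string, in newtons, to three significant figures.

20.0 N

Vertically the bob has no acceleration, so T cosθ = mg.
T = mg/cosθ = 1.13 × 9.81 / cos 56.4° = 11.09/0.5534 = 20.03 N.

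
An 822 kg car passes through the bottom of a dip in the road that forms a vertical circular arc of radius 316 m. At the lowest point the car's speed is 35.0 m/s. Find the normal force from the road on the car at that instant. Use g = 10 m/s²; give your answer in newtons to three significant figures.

11400 N

At the lowest point, N points up (toward the centre) and the weight mg points down (away from the centre), so the net inward force is N − mg = mv²/r.
N = m(v²/r + g) = 822 × ((35.0)²/316 + 10.0) = 822 × (3.877 + 10.0) = 822 × 13.88 = 11410 N.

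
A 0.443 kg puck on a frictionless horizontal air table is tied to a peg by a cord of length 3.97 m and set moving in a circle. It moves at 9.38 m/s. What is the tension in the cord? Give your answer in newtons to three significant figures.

9.82 N

The tension is the only horizontal force, so it supplies the full centripetal force: T = m v²/r = 0.443 × (9.380)²/3.97 = 0.443 × 87.98/3.97 = 9.818 N.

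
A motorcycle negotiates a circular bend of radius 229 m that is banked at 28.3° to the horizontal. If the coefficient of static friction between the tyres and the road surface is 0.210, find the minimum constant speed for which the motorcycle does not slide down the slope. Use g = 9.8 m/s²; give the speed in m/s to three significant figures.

At the minimum speed, friction acts up the slope at its limiting value f = μN. Radially (horizontal, toward centre): N sinθ − μN cosθ = mv²/r. Vertically: N cosθ + μN sinθ = mg.
Dividing: v² = r g (sinθ − μcosθ)/(cosθ + μsinθ).
sinθ − μcosθ = 0.4741 − 0.210×0.8805 = 0.2892; cosθ + μsinθ = 0.8805 + 0.210×0.4741 = 0.9800.
v² = 229 × 9.8 × 0.2892/0.9800 = 662.2 m²/s², so v = 25.73 m/s.

25.7 m/s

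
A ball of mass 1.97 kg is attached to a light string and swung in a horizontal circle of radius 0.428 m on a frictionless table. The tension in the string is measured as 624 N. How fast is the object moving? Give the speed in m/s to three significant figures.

T = m v²/r ⇒ v = √(T r / m) = √(624 × 0.428 / 1.97) = √135.6 = 11.64 m/s.

11.6 m/s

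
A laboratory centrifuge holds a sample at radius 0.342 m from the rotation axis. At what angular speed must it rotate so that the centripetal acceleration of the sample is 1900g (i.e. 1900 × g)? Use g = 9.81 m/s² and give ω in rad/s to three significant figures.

Centripetal acceleration a_c = ω²r. Setting ω²r = 1900g:
ω = √(1900g / r) = √(1900 × 9.81 / 0.342) = √54500 = 233.5 rad/s.

233 rad/s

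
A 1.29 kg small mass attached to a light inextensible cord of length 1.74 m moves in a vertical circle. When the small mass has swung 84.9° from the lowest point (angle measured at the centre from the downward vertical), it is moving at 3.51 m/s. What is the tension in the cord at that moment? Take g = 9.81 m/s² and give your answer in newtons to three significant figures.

Take the radial direction toward the centre of the circle as positive. The component of the weight along the string toward the centre is −mg cos φ (φ measured from the bottom), so Newton's second law along the string gives T − mg cos φ = m v²/r.
cos 84.9° = 0.08889, so T = m(v²/r + g cos φ) = 1.29 × ((3.51)²/1.74 + 9.81 × 0.08889) = 1.29 × (7.081 + (0.8721)) = 1.29 × 7.953 = 10.26 N.

10.3 N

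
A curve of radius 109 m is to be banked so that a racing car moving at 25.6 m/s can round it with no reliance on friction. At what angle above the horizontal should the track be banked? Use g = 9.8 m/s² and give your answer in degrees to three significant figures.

31.5°

For a frictionless banked turn: horizontally N sinθ = mv²/r and vertically N cosθ = mg.
Dividing: tanθ = v²/(r g) = (25.6)²/(109 × 9.8) = 655.4/1068 = 0.6135.
θ = arctan(0.6135) = 31.53°.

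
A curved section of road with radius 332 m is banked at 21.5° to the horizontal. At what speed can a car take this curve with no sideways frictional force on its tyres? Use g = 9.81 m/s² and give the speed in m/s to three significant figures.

35.8 m/s

On a frictionless banked curve, N sinθ = mv²/r and N cosθ = mg, so tanθ = v²/(rg).
v = √(r g tanθ) = √(332 × 9.81 × tan 21.5°) = √(332 × 9.81 × 0.3939) = √1283 = 35.82 m/s.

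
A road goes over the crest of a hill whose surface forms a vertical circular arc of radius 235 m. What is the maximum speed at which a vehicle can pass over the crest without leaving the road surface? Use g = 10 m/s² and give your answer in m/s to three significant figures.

At the crest the centre of the circle is below the vehicle, so the net downward (centripetal) force is mg − N = mv²/r.
The vehicle leaves the road when N → 0, giving v_max = √(g r) = √(10.0 × 235) = 48.48 m/s.

48.5 m/s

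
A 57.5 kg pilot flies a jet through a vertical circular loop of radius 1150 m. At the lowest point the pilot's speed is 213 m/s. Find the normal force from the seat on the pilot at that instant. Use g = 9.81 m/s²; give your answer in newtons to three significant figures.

2830 N

At the lowest point, N points up (toward the centre) and the weight mg points down (away from the centre), so the net inward force is N − mg = mv²/r.
N = m(v²/r + g) = 57.5 × ((213)²/1150 + 9.81) = 57.5 × (39.45 + 9.81) = 57.5 × 49.26 = 2833 N.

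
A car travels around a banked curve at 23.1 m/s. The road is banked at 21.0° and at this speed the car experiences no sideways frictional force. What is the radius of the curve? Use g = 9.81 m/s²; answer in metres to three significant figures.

Frictionless banking: tanθ = v²/(rg), so r = v²/(g tanθ).
r = (23.1)²/(9.81 × tan 21.0°) = 533.6/(9.81 × 0.3839) = 533.6/3.766 = 141.7 m.

142 m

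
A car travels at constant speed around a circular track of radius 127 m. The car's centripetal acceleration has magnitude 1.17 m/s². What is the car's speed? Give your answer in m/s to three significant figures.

12.2 m/s

a_c = v²/r ⇒ v = √(a_c · r) = √(1.17 × 127) = √148.6 = 12.19 m/s.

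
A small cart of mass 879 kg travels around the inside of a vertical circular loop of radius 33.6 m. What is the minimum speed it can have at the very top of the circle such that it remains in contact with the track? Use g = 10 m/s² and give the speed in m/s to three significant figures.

At the highest point the centre is directly below, so both the weight and N act inward: N + mg = mv²/r.
At minimum speed N → 0, so mg = mv_min²/r ⇒ v_min = √(g r) = √(10.0 × 33.6) = 18.33 m/s.

18.3 m/s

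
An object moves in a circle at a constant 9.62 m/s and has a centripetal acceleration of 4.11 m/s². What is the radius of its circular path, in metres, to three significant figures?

22.5 m

a_c = v²/r ⇒ r = v²/a_c = (9.62)²/4.11 = 92.54/4.11 = 22.52 m.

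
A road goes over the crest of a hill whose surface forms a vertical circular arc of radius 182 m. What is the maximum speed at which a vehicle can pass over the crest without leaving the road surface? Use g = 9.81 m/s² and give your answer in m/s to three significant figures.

At the crest the centre of the circle is below the vehicle, so the net downward (centripetal) force is mg − N = mv²/r.
The vehicle leaves the road when N → 0, giving v_max = √(g r) = √(9.81 × 182) = 42.25 m/s.

42.3 m/s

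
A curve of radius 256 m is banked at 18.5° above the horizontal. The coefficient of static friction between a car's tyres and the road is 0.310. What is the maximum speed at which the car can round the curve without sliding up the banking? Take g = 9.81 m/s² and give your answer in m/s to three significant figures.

42.5 m/s

At the maximum speed, friction acts down the slope at its limiting value f = μN. Radially (horizontal, toward centre): N sinθ + μN cosθ = mv²/r. Vertically: N cosθ − μN sinθ = mg.
Dividing: v² = r g (sinθ + μcosθ)/(cosθ − μsinθ).
sinθ + μcosθ = 0.3173 + 0.310×0.9483 = 0.6113; cosθ − μsinθ = 0.9483 − 0.310×0.3173 = 0.8500.
v² = 256 × 9.81 × 0.6113/0.8500 = 1806 m²/s², so v = 42.50 m/s.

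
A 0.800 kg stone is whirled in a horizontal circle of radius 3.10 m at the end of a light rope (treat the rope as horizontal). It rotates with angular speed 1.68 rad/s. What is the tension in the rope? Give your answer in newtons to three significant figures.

7.00 N

v = ωr = 1.68 × 3.10 = 5.208 m/s.
The tension is the only horizontal force, so it supplies the full centripetal force: T = m v²/r = 0.800 × (5.208)²/3.10 = 0.800 × 27.12/3.10 = 7.000 N.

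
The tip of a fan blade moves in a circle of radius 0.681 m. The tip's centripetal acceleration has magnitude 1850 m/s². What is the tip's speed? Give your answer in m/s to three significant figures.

a_c = v²/r ⇒ v = √(a_c · r) = √(1850 × 0.681) = √1260 = 35.49 m/s.

35.5 m/s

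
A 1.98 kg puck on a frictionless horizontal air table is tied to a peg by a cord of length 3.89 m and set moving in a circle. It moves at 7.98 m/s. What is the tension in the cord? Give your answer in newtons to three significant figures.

32.4 N

The tension is the only horizontal force, so it supplies the full centripetal force: T = m v²/r = 1.98 × (7.980)²/3.89 = 1.98 × 63.68/3.89 = 32.41 N.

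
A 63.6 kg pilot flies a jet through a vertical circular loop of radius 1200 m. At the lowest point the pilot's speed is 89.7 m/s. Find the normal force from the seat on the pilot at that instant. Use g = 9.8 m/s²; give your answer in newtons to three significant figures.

1050 N

At the lowest point, N points up (toward the centre) and the weight mg points down (away from the centre), so the net inward force is N − mg = mv²/r.
N = m(v²/r + g) = 63.6 × ((89.7)²/1200 + 9.8) = 63.6 × (6.705 + 9.8) = 63.6 × 16.51 = 1050 N.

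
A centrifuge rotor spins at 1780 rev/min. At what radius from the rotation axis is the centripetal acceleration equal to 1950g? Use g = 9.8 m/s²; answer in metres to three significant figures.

ω = 1780 rev/min × 2π/60 = 186.4 rad/s.
a_c = ω²r = 1950g ⇒ r = 1950 × 9.8 / (186.4)² = 19110/34750 = 0.5500 m.

0.550 m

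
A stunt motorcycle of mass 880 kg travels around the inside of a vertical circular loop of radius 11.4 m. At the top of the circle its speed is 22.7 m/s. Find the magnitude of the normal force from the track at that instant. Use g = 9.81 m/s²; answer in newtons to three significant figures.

At the top, both N and the weight mg point inward (toward the centre), so N + mg = mv²/r.
N = m(v²/r − g) = 880 × ((22.7)²/11.4 − 9.81) = 880 × (45.20 − 9.81) = 880 × 35.39 = 31140 N.

31100 N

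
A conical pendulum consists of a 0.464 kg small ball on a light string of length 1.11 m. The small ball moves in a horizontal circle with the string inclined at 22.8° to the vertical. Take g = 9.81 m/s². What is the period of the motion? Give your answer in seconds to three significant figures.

2.03 s

r = L sinθ = 0.4301 m. From T sinθ = mω²r and T cosθ = mg: tanθ = ω²r/g, so ω² = g tanθ / r = g/(L cosθ).
ω = √(g/(L cosθ)) = √(9.81/(1.11 × 0.9219)) = √9.587 = 3.096 rad/s.
Period = 2π/ω = 2.029 s.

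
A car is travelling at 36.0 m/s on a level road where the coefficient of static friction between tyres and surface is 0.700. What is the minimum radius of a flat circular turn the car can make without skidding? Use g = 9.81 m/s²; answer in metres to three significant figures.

189 m

At the limit, μ_s m g = m v²/r, so r_min = v²/(μ_s g) = (36.0)²/(0.700 × 9.81) = 1296/6.867 = 188.7 m.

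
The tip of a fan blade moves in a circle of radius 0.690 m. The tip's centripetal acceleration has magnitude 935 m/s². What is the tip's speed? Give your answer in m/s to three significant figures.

a_c = v²/r ⇒ v = √(a_c · r) = √(935 × 0.690) = √645.2 = 25.40 m/s.

25.4 m/s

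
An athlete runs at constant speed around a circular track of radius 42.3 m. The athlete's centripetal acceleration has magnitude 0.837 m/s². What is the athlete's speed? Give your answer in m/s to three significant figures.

a_c = v²/r ⇒ v = √(a_c · r) = √(0.837 × 42.3) = √35.41 = 5.950 m/s.

5.95 m/s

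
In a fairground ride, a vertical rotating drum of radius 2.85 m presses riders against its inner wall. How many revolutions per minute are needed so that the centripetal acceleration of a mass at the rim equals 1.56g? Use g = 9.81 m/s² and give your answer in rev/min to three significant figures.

Require ω²r = 1.56g, so ω = √(1.56 × 9.81/2.85) = 2.317 rad/s.
In rev/min: ω × 60/(2π) = 2.317 × 60/(2π) = 22.13 rev/min.

22.1 rev/min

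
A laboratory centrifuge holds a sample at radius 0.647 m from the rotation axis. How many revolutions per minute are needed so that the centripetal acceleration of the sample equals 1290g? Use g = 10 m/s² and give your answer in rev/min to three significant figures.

1350 rev/min

Require ω²r = 1290g, so ω = √(1290 × 10.0/0.647) = 141.2 rad/s.
In rev/min: ω × 60/(2π) = 141.2 × 60/(2π) = 1348 rev/min.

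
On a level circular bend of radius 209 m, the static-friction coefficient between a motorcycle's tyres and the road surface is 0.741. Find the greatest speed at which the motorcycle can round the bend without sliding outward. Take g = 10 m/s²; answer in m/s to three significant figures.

Friction provides the centripetal force on a flat curve. At maximum speed it is at its limiting value: μ_s m g = m v²/r.
Mass cancels: v_max = √(μ_s g r) = √(0.741 × 10.0 × 209) = √1549 = 39.35 m/s.

39.4 m/s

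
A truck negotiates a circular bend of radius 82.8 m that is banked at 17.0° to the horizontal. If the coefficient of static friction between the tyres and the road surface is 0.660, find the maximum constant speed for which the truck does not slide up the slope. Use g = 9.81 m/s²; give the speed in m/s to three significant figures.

31.3 m/s

At the maximum speed, friction acts down the slope at its limiting value f = μN. Radially (horizontal, toward centre): N sinθ + μN cosθ = mv²/r. Vertically: N cosθ − μN sinθ = mg.
Dividing: v² = r g (sinθ + μcosθ)/(cosθ − μsinθ).
sinθ + μcosθ = 0.2924 + 0.660×0.9563 = 0.9235; cosθ − μsinθ = 0.9563 − 0.660×0.2924 = 0.7633.
v² = 82.8 × 9.81 × 0.9235/0.7633 = 982.7 m²/s², so v = 31.35 m/s.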